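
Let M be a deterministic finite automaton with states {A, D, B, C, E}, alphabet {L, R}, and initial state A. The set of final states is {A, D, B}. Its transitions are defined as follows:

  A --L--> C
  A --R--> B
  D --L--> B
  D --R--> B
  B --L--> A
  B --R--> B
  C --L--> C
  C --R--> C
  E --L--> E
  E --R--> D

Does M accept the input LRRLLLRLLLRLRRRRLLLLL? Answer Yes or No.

A → C → C → C → C → C → C → C → C → C → C → C → C → C → C → C → C → C → C → C → C → C
End state C is not accepting.

No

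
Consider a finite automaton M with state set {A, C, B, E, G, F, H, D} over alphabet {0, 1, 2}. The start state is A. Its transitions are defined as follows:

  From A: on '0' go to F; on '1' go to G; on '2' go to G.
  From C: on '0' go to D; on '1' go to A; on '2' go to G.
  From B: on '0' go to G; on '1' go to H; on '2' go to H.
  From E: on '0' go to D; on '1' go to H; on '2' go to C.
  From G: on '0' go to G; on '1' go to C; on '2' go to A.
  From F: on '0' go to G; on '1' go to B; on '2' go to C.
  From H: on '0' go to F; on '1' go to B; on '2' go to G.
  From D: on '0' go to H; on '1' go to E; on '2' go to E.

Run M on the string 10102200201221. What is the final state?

start at A
read '1': A → G
read '0': G → G
read '1': G → C
read '0': C → D
read '2': D → E
read '2': E → C
read '0': C → D
read '0': D → H
read '2': H → G
read '0': G → G
read '1': G → C
read '2': C → G
read '2': G → A
read '1': A → G

G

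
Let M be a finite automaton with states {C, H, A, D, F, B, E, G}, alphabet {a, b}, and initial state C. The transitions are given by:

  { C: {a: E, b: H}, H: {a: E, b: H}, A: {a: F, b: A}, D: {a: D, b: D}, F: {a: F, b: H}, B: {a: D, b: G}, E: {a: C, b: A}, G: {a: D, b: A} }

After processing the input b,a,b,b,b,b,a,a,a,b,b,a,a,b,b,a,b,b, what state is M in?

A

C → H → E → A → A → A → A → F → F → F → H → H → E → C → H → H → E → A → A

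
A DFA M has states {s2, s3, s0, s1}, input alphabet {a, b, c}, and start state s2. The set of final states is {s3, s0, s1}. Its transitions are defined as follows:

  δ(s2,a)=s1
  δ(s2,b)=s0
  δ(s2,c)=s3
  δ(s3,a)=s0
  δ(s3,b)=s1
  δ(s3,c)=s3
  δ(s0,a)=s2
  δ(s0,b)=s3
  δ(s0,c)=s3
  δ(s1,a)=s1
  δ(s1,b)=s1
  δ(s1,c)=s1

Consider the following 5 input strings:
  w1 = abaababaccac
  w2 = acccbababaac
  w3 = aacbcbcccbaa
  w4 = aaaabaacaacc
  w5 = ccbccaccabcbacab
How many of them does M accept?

w1:
  start at s2
  read 'a': s2 → s1
  read 'b': s1 → s1
  read 'a': s1 → s1
  read 'a': s1 → s1
  read 'b': s1 → s1
  read 'a': s1 → s1
  read 'b': s1 → s1
  read 'a': s1 → s1
  read 'c': s1 → s1
  read 'c': s1 → s1
  read 'a': s1 → s1
  read 'c': s1 → s1
  end s1, accepted
w2:
  start at s2
  read 'a': s2 → s1
  read 'c': s1 → s1
  read 'c': s1 → s1
  read 'c': s1 → s1
  read 'b': s1 → s1
  read 'a': s1 → s1
  read 'b': s1 → s1
  read 'a': s1 → s1
  read 'b': s1 → s1
  read 'a': s1 → s1
  read 'a': s1 → s1
  read 'c': s1 → s1
  end s1, accepted
w3:
  start at s2
  read 'a': s2 → s1
  read 'a': s1 → s1
  read 'c': s1 → s1
  read 'b': s1 → s1
  read 'c': s1 → s1
  read 'b': s1 → s1
  read 'c': s1 → s1
  read 'c': s1 → s1
  read 'c': s1 → s1
  read 'b': s1 → s1
  read 'a': s1 → s1
  read 'a': s1 → s1
  end s1, accepted
w4:
  start at s2
  read 'a': s2 → s1
  read 'a': s1 → s1
  read 'a': s1 → s1
  read 'a': s1 → s1
  read 'b': s1 → s1
  read 'a': s1 → s1
  read 'a': s1 → s1
  read 'c': s1 → s1
  read 'a': s1 → s1
  read 'a': s1 → s1
  read 'c': s1 → s1
  read 'c': s1 → s1
  end s1, accepted
w5:
  start at s2
  read 'c': s2 → s3
  read 'c': s3 → s3
  read 'b': s3 → s1
  read 'c': s1 → s1
  read 'c': s1 → s1
  read 'a': s1 → s1
  read 'c': s1 → s1
  read 'c': s1 → s1
  read 'a': s1 → s1
  read 'b': s1 → s1
  read 'c': s1 → s1
  read 'b': s1 → s1
  read 'a': s1 → s1
  read 'c': s1 → s1
  read 'a': s1 → s1
  read 'b': s1 → s1
  end s1, accepted

5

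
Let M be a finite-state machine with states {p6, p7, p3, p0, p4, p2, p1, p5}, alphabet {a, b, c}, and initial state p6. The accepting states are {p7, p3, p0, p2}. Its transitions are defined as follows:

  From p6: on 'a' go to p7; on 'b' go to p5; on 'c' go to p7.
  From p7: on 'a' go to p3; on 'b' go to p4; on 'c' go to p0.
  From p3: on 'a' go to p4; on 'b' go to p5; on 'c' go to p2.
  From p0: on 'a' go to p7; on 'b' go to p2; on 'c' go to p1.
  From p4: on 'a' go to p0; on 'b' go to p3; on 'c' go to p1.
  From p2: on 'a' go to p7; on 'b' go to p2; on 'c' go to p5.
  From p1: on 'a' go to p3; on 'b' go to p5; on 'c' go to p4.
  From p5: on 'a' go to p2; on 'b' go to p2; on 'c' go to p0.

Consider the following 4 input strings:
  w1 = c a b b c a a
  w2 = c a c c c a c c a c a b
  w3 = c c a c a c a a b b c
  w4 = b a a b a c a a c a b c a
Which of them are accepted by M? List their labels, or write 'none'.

w1, w4

w1:
  start at p6
  read 'c': p6 → p7
  read 'a': p7 → p3
  read 'b': p3 → p5
  read 'b': p5 → p2
  read 'c': p2 → p5
  read 'a': p5 → p2
  read 'a': p2 → p7
  end p7, accepted
w2:
  start at p6
  read 'c': p6 → p7
  read 'a': p7 → p3
  read 'c': p3 → p2
  read 'c': p2 → p5
  read 'c': p5 → p0
  read 'a': p0 → p7
  read 'c': p7 → p0
  read 'c': p0 → p1
  read 'a': p1 → p3
  read 'c': p3 → p2
  read 'a': p2 → p7
  read 'b': p7 → p4
  end p4, rejected
w3:
  start at p6
  read 'c': p6 → p7
  read 'c': p7 → p0
  read 'a': p0 → p7
  read 'c': p7 → p0
  read 'a': p0 → p7
  read 'c': p7 → p0
  read 'a': p0 → p7
  read 'a': p7 → p3
  read 'b': p3 → p5
  read 'b': p5 → p2
  read 'c': p2 → p5
  end p5, rejected
w4:
  start at p6
  read 'b': p6 → p5
  read 'a': p5 → p2
  read 'a': p2 → p7
  read 'b': p7 → p4
  read 'a': p4 → p0
  read 'c': p0 → p1
  read 'a': p1 → p3
  read 'a': p3 → p4
  read 'c': p4 → p1
  read 'a': p1 → p3
  read 'b': p3 → p5
  read 'c': p5 → p0
  read 'a': p0 → p7
  end p7, accepted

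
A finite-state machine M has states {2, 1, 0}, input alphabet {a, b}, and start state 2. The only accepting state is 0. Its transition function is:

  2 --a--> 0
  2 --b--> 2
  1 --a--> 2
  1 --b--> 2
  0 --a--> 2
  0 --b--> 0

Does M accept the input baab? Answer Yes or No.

No

start at 2
read 'b': 2 → 2
read 'a': 2 → 0
read 'a': 0 → 2
read 'b': 2 → 2
End state 2 is not accepting.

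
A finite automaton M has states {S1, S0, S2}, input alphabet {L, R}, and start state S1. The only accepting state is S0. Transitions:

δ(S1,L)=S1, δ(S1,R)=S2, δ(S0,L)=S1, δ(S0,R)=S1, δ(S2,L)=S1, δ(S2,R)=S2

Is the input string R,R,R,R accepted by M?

No

start at S1
read 'R': S1 → S2
read 'R': S2 → S2
read 'R': S2 → S2
read 'R': S2 → S2
End state S2 is not accepting.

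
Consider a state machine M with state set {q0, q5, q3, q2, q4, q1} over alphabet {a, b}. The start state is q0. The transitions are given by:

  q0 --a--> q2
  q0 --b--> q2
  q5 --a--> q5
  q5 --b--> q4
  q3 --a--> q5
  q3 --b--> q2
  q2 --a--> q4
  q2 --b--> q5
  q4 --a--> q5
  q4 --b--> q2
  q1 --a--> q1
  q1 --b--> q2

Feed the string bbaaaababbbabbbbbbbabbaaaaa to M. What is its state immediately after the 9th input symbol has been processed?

q4

start at q0
read 'b': q0 → q2
read 'b': q2 → q5
read 'a': q5 → q5
read 'a': q5 → q5
read 'a': q5 → q5
read 'a': q5 → q5
read 'b': q5 → q4
read 'a': q4 → q5
read 'b': q5 → q4
After 9 symbols: q4.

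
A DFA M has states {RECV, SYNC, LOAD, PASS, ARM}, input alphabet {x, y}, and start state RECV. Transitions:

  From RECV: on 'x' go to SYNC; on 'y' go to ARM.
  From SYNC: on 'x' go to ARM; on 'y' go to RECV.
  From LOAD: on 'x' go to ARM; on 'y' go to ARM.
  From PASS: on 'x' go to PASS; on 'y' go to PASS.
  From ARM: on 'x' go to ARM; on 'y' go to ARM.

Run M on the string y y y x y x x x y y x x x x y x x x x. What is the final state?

Trace: RECV -y-> ARM -y-> ARM -y-> ARM -x-> ARM -y-> ARM -x-> ARM -x-> ARM -x-> ARM -y-> ARM -y-> ARM -x-> ARM -x-> ARM -x-> ARM -x-> ARM -y-> ARM -x-> ARM -x-> ARM -x-> ARM -x-> ARM

ARM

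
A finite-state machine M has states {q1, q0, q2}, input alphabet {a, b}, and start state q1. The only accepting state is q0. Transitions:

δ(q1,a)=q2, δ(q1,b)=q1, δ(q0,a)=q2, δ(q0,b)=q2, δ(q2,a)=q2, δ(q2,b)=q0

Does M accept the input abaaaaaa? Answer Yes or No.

Trace: q1 -a-> q2 -b-> q0 -a-> q2 -a-> q2 -a-> q2 -a-> q2 -a-> q2 -a-> q2
End state q2 is not accepting.

No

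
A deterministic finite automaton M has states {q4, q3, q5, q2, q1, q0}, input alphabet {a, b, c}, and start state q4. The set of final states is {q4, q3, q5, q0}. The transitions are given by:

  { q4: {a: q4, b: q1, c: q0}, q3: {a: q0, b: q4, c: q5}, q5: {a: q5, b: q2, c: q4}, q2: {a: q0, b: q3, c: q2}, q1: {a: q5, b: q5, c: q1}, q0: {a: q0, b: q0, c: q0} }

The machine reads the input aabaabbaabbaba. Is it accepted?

Trace: q4 -a-> q4 -a-> q4 -b-> q1 -a-> q5 -a-> q5 -b-> q2 -b-> q3 -a-> q0 -a-> q0 -b-> q0 -b-> q0 -a-> q0 -b-> q0 -a-> q0
End state q0 is accepting.

Yes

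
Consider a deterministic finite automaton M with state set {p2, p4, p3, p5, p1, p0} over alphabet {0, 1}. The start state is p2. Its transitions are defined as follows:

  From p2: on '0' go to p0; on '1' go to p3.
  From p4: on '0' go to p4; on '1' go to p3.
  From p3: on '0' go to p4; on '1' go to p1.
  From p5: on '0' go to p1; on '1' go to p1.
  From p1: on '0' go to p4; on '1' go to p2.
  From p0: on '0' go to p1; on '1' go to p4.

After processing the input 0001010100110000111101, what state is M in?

p3

p2 → p0 → p1 → p4 → p3 → p4 → p3 → p4 → p3 → p4 → p4 → p3 → p1 → p4 → p4 → p4 → p4 → p3 → p1 → p2 → p3 → p4 → p3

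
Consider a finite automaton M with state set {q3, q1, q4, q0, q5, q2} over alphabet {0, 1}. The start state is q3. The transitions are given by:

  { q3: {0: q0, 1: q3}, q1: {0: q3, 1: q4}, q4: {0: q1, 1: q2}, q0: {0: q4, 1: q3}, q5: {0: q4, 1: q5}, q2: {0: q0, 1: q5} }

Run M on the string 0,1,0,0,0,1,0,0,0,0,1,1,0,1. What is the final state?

q2

Trace: q3 -0-> q0 -1-> q3 -0-> q0 -0-> q4 -0-> q1 -1-> q4 -0-> q1 -0-> q3 -0-> q0 -0-> q4 -1-> q2 -1-> q5 -0-> q4 -1-> q2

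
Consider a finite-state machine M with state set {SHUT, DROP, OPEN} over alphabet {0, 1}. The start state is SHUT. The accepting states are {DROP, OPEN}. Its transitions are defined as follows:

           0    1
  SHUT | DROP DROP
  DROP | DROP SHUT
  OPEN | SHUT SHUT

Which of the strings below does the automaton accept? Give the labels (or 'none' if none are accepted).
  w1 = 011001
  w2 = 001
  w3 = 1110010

w1: SHUT → DROP → SHUT → DROP → DROP → DROP → SHUT  → end SHUT, rejected
w2: SHUT → DROP → DROP → SHUT  → end SHUT, rejected
w3: SHUT → DROP → SHUT → DROP → DROP → DROP → SHUT → DROP  → end DROP, accepted

w3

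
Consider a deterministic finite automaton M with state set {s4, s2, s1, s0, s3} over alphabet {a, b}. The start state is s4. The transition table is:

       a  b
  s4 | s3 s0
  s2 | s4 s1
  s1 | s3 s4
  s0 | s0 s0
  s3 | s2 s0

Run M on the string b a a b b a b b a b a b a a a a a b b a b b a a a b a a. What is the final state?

s4 → s0 → s0 → s0 → s0 → s0 → s0 → s0 → s0 → s0 → s0 → s0 → s0 → s0 → s0 → s0 → s0 → s0 → s0 → s0 → s0 → s0 → s0 → s0 → s0 → s0 → s0 → s0 → s0

s0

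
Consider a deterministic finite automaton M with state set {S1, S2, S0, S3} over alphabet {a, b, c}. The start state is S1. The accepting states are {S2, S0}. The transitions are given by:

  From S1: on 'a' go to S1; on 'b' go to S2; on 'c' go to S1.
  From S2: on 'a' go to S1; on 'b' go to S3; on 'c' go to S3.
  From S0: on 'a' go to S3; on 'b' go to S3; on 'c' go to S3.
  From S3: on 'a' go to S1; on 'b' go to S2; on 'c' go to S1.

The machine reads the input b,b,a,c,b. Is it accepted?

start at S1
read 'b': S1 → S2
read 'b': S2 → S3
read 'a': S3 → S1
read 'c': S1 → S1
read 'b': S1 → S2
End state S2 is accepting.

Yes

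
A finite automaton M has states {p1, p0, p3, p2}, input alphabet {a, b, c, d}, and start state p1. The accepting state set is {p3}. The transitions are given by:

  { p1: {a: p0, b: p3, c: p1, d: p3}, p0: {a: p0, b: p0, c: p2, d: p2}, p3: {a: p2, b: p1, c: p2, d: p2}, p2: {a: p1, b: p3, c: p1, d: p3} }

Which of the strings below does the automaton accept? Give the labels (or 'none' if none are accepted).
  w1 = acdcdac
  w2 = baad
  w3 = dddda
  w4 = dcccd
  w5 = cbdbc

w1: p1 → p0 → p2 → p3 → p2 → p3 → p2 → p1  → end p1, rejected
w2: p1 → p3 → p2 → p1 → p3  → end p3, accepted
w3: p1 → p3 → p2 → p3 → p2 → p1  → end p1, rejected
w4: p1 → p3 → p2 → p1 → p1 → p3  → end p3, accepted
w5: p1 → p1 → p3 → p2 → p3 → p2  → end p2, rejected

w2, w4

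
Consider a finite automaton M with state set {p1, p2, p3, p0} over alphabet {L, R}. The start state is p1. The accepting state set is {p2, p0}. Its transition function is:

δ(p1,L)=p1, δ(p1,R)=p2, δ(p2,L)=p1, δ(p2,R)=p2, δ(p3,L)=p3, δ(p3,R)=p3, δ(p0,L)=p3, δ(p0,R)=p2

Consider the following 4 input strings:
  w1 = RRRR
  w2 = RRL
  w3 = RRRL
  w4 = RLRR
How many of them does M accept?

2

w1: Trace: p1 -R-> p2 -R-> p2 -R-> p2 -R-> p2  → end p2, accepted
w2: Trace: p1 -R-> p2 -R-> p2 -L-> p1  → end p1, rejected
w3: Trace: p1 -R-> p2 -R-> p2 -R-> p2 -L-> p1  → end p1, rejected
w4: Trace: p1 -R-> p2 -L-> p1 -R-> p2 -R-> p2  → end p2, accepted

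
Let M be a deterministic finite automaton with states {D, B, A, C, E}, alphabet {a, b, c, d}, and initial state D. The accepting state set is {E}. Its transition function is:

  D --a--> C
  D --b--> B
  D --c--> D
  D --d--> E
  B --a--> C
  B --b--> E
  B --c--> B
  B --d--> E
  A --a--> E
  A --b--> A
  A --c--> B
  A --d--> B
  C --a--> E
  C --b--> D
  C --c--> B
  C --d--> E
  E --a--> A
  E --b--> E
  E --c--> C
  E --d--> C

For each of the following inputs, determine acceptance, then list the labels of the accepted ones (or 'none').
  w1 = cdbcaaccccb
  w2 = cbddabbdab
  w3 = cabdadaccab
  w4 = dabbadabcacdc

w1, w2

w1: Trace: D -c-> D -d-> E -b-> E -c-> C -a-> E -a-> A -c-> B -c-> B -c-> B -c-> B -b-> E  → end E, accepted
w2: Trace: D -c-> D -b-> B -d-> E -d-> C -a-> E -b-> E -b-> E -d-> C -a-> E -b-> E  → end E, accepted
w3: Trace: D -c-> D -a-> C -b-> D -d-> E -a-> A -d-> B -a-> C -c-> B -c-> B -a-> C -b-> D  → end D, rejected
w4: Trace: D -d-> E -a-> A -b-> A -b-> A -a-> E -d-> C -a-> E -b-> E -c-> C -a-> E -c-> C -d-> E -c-> C  → end C, rejected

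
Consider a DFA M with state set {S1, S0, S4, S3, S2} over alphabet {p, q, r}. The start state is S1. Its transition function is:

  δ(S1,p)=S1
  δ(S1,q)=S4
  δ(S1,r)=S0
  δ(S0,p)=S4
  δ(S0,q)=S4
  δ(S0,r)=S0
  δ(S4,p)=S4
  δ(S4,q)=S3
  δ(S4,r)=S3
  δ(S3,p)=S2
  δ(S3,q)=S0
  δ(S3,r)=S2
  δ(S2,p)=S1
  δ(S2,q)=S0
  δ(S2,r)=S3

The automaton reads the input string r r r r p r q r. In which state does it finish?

S0

S1 → S0 → S0 → S0 → S0 → S4 → S3 → S0 → S0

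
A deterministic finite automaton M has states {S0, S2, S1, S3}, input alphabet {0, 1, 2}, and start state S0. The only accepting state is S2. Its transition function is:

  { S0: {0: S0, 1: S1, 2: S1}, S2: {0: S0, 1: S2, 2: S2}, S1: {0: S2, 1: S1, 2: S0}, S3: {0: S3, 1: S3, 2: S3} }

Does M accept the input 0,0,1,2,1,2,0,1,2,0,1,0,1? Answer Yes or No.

start at S0
read '0': S0 → S0
read '0': S0 → S0
read '1': S0 → S1
read '2': S1 → S0
read '1': S0 → S1
read '2': S1 → S0
read '0': S0 → S0
read '1': S0 → S1
read '2': S1 → S0
read '0': S0 → S0
read '1': S0 → S1
read '0': S1 → S2
read '1': S2 → S2
End state S2 is accepting.

Yes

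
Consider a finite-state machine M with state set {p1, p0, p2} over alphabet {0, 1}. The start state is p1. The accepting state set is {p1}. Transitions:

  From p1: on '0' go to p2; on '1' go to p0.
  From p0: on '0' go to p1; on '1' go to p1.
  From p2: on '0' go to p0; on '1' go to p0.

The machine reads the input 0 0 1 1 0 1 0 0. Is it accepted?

p1 → p2 → p0 → p1 → p0 → p1 → p0 → p1 → p2
End state p2 is not accepting.

No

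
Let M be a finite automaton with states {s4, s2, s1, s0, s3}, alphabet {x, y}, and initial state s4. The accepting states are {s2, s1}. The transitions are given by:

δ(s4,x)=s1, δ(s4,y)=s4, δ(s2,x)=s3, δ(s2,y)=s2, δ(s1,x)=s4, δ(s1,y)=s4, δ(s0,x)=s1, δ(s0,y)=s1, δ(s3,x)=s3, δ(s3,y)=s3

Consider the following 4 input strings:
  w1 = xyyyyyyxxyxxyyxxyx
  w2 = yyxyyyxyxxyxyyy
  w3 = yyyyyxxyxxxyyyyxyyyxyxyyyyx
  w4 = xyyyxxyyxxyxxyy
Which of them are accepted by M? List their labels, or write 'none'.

w1, w3

w1: Trace: s4 -x-> s1 -y-> s4 -y-> s4 -y-> s4 -y-> s4 -y-> s4 -y-> s4 -x-> s1 -x-> s4 -y-> s4 -x-> s1 -x-> s4 -y-> s4 -y-> s4 -x-> s1 -x-> s4 -y-> s4 -x-> s1  → end s1, accepted
w2: Trace: s4 -y-> s4 -y-> s4 -x-> s1 -y-> s4 -y-> s4 -y-> s4 -x-> s1 -y-> s4 -x-> s1 -x-> s4 -y-> s4 -x-> s1 -y-> s4 -y-> s4 -y-> s4  → end s4, rejected
w3: Trace: s4 -y-> s4 -y-> s4 -y-> s4 -y-> s4 -y-> s4 -x-> s1 -x-> s4 -y-> s4 -x-> s1 -x-> s4 -x-> s1 -y-> s4 -y-> s4 -y-> s4 -y-> s4 -x-> s1 -y-> s4 -y-> s4 -y-> s4 -x-> s1 -y-> s4 -x-> s1 -y-> s4 -y-> s4 -y-> s4 -y-> s4 -x-> s1  → end s1, accepted
w4: Trace: s4 -x-> s1 -y-> s4 -y-> s4 -y-> s4 -x-> s1 -x-> s4 -y-> s4 -y-> s4 -x-> s1 -x-> s4 -y-> s4 -x-> s1 -x-> s4 -y-> s4 -y-> s4  → end s4, rejected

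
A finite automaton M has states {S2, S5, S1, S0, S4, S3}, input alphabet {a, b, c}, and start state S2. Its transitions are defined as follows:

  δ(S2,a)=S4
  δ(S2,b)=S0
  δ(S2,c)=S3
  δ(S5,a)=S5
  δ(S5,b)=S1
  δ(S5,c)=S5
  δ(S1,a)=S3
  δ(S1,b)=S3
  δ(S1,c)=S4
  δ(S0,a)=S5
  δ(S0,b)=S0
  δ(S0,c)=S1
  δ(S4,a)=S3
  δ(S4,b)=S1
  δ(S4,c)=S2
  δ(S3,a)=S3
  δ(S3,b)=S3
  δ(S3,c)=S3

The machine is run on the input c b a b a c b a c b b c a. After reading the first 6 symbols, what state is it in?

start at S2
read 'c': S2 → S3
read 'b': S3 → S3
read 'a': S3 → S3
read 'b': S3 → S3
read 'a': S3 → S3
read 'c': S3 → S3
After 6 symbols: S3.

S3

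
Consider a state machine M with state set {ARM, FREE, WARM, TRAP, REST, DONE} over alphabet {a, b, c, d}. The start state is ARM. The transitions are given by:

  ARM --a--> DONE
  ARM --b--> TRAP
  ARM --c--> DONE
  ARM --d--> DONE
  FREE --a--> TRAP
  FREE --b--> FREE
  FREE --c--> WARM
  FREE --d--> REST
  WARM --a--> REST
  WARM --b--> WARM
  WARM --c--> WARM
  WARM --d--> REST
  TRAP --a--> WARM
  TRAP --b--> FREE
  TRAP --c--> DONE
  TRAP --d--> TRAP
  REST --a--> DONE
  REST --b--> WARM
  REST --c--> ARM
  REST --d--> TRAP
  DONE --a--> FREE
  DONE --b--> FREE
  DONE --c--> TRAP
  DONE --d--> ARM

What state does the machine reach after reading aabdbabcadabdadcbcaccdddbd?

TRAP

start at ARM
read 'a': ARM → DONE
read 'a': DONE → FREE
read 'b': FREE → FREE
read 'd': FREE → REST
read 'b': REST → WARM
read 'a': WARM → REST
read 'b': REST → WARM
read 'c': WARM → WARM
read 'a': WARM → REST
read 'd': REST → TRAP
read 'a': TRAP → WARM
read 'b': WARM → WARM
read 'd': WARM → REST
read 'a': REST → DONE
read 'd': DONE → ARM
read 'c': ARM → DONE
read 'b': DONE → FREE
read 'c': FREE → WARM
read 'a': WARM → REST
read 'c': REST → ARM
read 'c': ARM → DONE
read 'd': DONE → ARM
read 'd': ARM → DONE
read 'd': DONE → ARM
read 'b': ARM → TRAP
read 'd': TRAP → TRAP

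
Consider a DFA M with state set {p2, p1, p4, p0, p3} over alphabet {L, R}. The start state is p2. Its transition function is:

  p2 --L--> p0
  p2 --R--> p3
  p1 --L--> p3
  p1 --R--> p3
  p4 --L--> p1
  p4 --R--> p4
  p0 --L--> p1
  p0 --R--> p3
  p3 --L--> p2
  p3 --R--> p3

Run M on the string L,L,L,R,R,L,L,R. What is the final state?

start at p2
read 'L': p2 → p0
read 'L': p0 → p1
read 'L': p1 → p3
read 'R': p3 → p3
read 'R': p3 → p3
read 'L': p3 → p2
read 'L': p2 → p0
read 'R': p0 → p3

p3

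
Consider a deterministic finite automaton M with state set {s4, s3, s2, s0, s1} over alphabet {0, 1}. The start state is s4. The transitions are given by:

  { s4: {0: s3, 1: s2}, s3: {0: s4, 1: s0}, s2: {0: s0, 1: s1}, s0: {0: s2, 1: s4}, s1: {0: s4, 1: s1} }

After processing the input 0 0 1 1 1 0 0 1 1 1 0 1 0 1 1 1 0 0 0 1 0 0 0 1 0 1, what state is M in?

s1

start at s4
read '0': s4 → s3
read '0': s3 → s4
read '1': s4 → s2
read '1': s2 → s1
read '1': s1 → s1
read '0': s1 → s4
read '0': s4 → s3
read '1': s3 → s0
read '1': s0 → s4
read '1': s4 → s2
read '0': s2 → s0
read '1': s0 → s4
read '0': s4 → s3
read '1': s3 → s0
read '1': s0 → s4
read '1': s4 → s2
read '0': s2 → s0
read '0': s0 → s2
read '0': s2 → s0
read '1': s0 → s4
read '0': s4 → s3
read '0': s3 → s4
read '0': s4 → s3
read '1': s3 → s0
read '0': s0 → s2
read '1': s2 → s1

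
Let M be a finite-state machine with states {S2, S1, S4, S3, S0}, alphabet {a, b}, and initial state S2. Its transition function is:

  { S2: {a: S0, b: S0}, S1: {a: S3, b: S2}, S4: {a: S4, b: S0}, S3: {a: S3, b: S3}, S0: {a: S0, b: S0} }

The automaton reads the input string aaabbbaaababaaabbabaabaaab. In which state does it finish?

S0

Trace: S2 -a-> S0 -a-> S0 -a-> S0 -b-> S0 -b-> S0 -b-> S0 -a-> S0 -a-> S0 -a-> S0 -b-> S0 -a-> S0 -b-> S0 -a-> S0 -a-> S0 -a-> S0 -b-> S0 -b-> S0 -a-> S0 -b-> S0 -a-> S0 -a-> S0 -b-> S0 -a-> S0 -a-> S0 -a-> S0 -b-> S0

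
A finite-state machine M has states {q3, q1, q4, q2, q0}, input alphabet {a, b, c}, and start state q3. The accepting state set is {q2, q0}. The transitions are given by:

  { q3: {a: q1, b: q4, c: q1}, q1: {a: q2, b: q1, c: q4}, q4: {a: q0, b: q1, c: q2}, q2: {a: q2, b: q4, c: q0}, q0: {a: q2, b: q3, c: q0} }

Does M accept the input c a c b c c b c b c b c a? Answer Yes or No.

start at q3
read 'c': q3 → q1
read 'a': q1 → q2
read 'c': q2 → q0
read 'b': q0 → q3
read 'c': q3 → q1
read 'c': q1 → q4
read 'b': q4 → q1
read 'c': q1 → q4
read 'b': q4 → q1
read 'c': q1 → q4
read 'b': q4 → q1
read 'c': q1 → q4
read 'a': q4 → q0
End state q0 is accepting.

Yes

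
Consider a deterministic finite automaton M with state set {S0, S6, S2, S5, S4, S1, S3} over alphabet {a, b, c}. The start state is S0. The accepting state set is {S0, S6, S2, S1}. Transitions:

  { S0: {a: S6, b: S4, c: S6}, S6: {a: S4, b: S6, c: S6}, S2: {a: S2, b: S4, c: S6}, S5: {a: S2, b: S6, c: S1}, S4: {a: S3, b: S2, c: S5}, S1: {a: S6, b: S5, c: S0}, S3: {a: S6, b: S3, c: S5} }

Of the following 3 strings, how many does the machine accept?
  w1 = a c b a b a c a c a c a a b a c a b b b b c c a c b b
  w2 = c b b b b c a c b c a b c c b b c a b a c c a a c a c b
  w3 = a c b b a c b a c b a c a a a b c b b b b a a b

w1: S0 → S6 → S6 → S6 → S4 → S2 → S2 → S6 → S4 → S5 → S2 → S6 → S4 → S3 → S3 → S6 → S6 → S4 → S2 → S4 → S2 → S4 → S5 → S1 → S6 → S6 → S6 → S6  → end S6, accepted
w2: S0 → S6 → S6 → S6 → S6 → S6 → S6 → S4 → S5 → S6 → S6 → S4 → S2 → S6 → S6 → S6 → S6 → S6 → S4 → S2 → S2 → S6 → S6 → S4 → S3 → S5 → S2 → S6 → S6  → end S6, accepted
w3: S0 → S6 → S6 → S6 → S6 → S4 → S5 → S6 → S4 → S5 → S6 → S4 → S5 → S2 → S2 → S2 → S4 → S5 → S6 → S6 → S6 → S6 → S4 → S3 → S3  → end S3, rejected

2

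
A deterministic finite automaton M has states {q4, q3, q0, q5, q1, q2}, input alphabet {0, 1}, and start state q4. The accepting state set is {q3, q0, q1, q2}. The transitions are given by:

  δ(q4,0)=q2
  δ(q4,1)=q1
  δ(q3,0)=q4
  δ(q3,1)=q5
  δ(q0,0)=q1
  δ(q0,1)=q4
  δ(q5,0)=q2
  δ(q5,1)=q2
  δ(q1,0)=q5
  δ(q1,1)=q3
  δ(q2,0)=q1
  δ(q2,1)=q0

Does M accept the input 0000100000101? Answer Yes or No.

Yes

start at q4
read '0': q4 → q2
read '0': q2 → q1
read '0': q1 → q5
read '0': q5 → q2
read '1': q2 → q0
read '0': q0 → q1
read '0': q1 → q5
read '0': q5 → q2
read '0': q2 → q1
read '0': q1 → q5
read '1': q5 → q2
read '0': q2 → q1
read '1': q1 → q3
End state q3 is accepting.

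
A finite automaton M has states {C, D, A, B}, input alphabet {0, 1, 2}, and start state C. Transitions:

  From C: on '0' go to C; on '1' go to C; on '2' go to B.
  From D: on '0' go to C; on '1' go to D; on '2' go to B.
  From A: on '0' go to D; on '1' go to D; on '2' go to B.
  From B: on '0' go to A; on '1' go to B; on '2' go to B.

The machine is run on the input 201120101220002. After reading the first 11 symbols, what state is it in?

B

Trace: C -2-> B -0-> A -1-> D -1-> D -2-> B -0-> A -1-> D -0-> C -1-> C -2-> B -2-> B
After 11 symbols: B.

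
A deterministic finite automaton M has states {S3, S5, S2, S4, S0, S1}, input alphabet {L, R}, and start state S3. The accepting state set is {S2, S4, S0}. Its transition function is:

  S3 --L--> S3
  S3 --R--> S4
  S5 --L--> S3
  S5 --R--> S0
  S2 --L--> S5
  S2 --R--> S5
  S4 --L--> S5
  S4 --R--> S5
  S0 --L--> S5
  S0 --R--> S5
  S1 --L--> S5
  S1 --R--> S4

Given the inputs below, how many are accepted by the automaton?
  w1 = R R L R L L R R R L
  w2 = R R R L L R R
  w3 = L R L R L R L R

1

w1:
  start at S3
  read 'R': S3 → S4
  read 'R': S4 → S5
  read 'L': S5 → S3
  read 'R': S3 → S4
  read 'L': S4 → S5
  read 'L': S5 → S3
  read 'R': S3 → S4
  read 'R': S4 → S5
  read 'R': S5 → S0
  read 'L': S0 → S5
  end S5, rejected
w2:
  start at S3
  read 'R': S3 → S4
  read 'R': S4 → S5
  read 'R': S5 → S0
  read 'L': S0 → S5
  read 'L': S5 → S3
  read 'R': S3 → S4
  read 'R': S4 → S5
  end S5, rejected
w3:
  start at S3
  read 'L': S3 → S3
  read 'R': S3 → S4
  read 'L': S4 → S5
  read 'R': S5 → S0
  read 'L': S0 → S5
  read 'R': S5 → S0
  read 'L': S0 → S5
  read 'R': S5 → S0
  end S0, accepted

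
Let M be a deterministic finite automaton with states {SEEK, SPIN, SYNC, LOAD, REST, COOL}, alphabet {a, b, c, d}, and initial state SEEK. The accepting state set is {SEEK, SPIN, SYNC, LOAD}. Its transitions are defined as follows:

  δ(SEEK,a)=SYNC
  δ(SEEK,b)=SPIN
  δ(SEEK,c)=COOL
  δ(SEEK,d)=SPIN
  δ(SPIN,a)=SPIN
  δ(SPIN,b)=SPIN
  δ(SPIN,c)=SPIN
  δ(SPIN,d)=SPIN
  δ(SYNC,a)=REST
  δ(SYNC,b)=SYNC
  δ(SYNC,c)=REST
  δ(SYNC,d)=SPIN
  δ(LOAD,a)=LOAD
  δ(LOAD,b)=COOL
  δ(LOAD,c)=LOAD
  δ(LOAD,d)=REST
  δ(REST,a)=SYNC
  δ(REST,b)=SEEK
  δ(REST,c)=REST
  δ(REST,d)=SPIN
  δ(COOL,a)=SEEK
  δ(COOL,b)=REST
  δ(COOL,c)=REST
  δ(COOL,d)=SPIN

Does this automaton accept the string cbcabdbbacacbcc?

Yes

start at SEEK
read 'c': SEEK → COOL
read 'b': COOL → REST
read 'c': REST → REST
read 'a': REST → SYNC
read 'b': SYNC → SYNC
read 'd': SYNC → SPIN
read 'b': SPIN → SPIN
read 'b': SPIN → SPIN
read 'a': SPIN → SPIN
read 'c': SPIN → SPIN
read 'a': SPIN → SPIN
read 'c': SPIN → SPIN
read 'b': SPIN → SPIN
read 'c': SPIN → SPIN
read 'c': SPIN → SPIN
End state SPIN is accepting.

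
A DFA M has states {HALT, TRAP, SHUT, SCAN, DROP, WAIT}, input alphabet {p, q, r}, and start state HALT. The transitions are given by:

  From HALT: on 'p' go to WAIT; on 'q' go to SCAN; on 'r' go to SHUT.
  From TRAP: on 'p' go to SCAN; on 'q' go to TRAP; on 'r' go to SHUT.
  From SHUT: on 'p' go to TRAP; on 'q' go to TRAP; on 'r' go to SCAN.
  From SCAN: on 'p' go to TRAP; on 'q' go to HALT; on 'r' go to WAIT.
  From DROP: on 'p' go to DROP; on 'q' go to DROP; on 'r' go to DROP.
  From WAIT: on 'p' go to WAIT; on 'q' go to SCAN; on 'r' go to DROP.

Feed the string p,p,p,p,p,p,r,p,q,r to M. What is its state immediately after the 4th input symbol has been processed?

WAIT

Trace: HALT -p-> WAIT -p-> WAIT -p-> WAIT -p-> WAIT
After 4 symbols: WAIT.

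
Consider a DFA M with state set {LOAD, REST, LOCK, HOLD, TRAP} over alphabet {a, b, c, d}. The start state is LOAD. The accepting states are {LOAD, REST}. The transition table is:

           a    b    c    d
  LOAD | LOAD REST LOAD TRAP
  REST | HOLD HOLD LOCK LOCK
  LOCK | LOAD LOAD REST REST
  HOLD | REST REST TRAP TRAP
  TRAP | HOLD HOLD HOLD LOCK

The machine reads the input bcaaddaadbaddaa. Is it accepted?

Yes

start at LOAD
read 'b': LOAD → REST
read 'c': REST → LOCK
read 'a': LOCK → LOAD
read 'a': LOAD → LOAD
read 'd': LOAD → TRAP
read 'd': TRAP → LOCK
read 'a': LOCK → LOAD
read 'a': LOAD → LOAD
read 'd': LOAD → TRAP
read 'b': TRAP → HOLD
read 'a': HOLD → REST
read 'd': REST → LOCK
read 'd': LOCK → REST
read 'a': REST → HOLD
read 'a': HOLD → REST
End state REST is accepting.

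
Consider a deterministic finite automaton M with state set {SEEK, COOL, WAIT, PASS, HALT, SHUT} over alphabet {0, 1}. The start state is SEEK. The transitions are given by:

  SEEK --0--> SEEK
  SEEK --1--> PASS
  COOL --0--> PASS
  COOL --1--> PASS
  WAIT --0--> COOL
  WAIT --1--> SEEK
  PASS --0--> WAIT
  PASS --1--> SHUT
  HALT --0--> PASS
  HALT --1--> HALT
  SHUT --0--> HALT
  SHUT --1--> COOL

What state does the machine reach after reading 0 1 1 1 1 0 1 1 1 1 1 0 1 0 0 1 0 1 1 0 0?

SEEK → SEEK → PASS → SHUT → COOL → PASS → WAIT → SEEK → PASS → SHUT → COOL → PASS → WAIT → SEEK → SEEK → SEEK → PASS → WAIT → SEEK → PASS → WAIT → COOL

COOL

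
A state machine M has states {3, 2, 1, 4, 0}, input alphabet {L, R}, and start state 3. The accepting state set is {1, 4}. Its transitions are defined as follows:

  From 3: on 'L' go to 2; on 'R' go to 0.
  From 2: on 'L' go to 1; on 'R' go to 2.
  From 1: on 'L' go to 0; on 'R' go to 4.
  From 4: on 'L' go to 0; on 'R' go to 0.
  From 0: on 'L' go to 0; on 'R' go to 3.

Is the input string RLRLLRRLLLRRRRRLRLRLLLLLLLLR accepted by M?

Trace: 3 -R-> 0 -L-> 0 -R-> 3 -L-> 2 -L-> 1 -R-> 4 -R-> 0 -L-> 0 -L-> 0 -L-> 0 -R-> 3 -R-> 0 -R-> 3 -R-> 0 -R-> 3 -L-> 2 -R-> 2 -L-> 1 -R-> 4 -L-> 0 -L-> 0 -L-> 0 -L-> 0 -L-> 0 -L-> 0 -L-> 0 -L-> 0 -R-> 3
End state 3 is not accepting.

No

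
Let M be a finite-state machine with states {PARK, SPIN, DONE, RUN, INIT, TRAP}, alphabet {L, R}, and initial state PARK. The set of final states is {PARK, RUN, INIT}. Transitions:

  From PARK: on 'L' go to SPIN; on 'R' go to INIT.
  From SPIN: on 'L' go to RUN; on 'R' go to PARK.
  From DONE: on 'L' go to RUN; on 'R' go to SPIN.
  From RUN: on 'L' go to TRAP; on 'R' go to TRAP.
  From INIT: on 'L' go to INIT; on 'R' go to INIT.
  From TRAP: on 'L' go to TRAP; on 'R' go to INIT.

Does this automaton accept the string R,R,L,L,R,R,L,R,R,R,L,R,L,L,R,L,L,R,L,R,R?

PARK → INIT → INIT → INIT → INIT → INIT → INIT → INIT → INIT → INIT → INIT → INIT → INIT → INIT → INIT → INIT → INIT → INIT → INIT → INIT → INIT → INIT
End state INIT is accepting.

Yes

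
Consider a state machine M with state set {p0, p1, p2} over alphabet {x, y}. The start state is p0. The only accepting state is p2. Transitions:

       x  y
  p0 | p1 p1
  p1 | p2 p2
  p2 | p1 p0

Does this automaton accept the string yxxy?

p0 → p1 → p2 → p1 → p2
End state p2 is accepting.

Yes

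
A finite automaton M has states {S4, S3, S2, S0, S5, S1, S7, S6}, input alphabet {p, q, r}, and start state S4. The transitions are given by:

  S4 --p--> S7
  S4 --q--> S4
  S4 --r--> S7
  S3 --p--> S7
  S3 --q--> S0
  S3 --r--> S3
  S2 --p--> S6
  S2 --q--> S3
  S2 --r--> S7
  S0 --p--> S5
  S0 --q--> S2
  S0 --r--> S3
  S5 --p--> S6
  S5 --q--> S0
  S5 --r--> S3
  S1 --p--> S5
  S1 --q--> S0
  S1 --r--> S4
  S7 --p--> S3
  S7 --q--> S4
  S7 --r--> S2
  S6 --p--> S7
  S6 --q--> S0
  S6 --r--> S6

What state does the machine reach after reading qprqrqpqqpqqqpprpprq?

S0

Trace: S4 -q-> S4 -p-> S7 -r-> S2 -q-> S3 -r-> S3 -q-> S0 -p-> S5 -q-> S0 -q-> S2 -p-> S6 -q-> S0 -q-> S2 -q-> S3 -p-> S7 -p-> S3 -r-> S3 -p-> S7 -p-> S3 -r-> S3 -q-> S0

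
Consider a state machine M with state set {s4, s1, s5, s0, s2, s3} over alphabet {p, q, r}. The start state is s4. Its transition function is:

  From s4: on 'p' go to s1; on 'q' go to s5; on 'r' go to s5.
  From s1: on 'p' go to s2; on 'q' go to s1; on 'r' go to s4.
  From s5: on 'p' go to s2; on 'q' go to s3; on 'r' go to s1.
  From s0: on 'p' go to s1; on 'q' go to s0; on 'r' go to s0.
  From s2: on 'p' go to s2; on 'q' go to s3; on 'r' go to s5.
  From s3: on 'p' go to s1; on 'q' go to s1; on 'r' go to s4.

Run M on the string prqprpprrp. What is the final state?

Trace: s4 -p-> s1 -r-> s4 -q-> s5 -p-> s2 -r-> s5 -p-> s2 -p-> s2 -r-> s5 -r-> s1 -p-> s2

s2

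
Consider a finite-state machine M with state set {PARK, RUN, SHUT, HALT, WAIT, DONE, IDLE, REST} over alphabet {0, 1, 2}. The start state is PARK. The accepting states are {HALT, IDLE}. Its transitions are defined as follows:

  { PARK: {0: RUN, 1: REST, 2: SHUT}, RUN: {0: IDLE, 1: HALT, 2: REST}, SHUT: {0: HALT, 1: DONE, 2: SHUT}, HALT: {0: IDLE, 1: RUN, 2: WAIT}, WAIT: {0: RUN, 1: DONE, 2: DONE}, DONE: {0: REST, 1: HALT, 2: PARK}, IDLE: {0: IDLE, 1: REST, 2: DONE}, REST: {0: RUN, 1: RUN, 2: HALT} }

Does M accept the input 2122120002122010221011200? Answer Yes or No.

Trace: PARK -2-> SHUT -1-> DONE -2-> PARK -2-> SHUT -1-> DONE -2-> PARK -0-> RUN -0-> IDLE -0-> IDLE -2-> DONE -1-> HALT -2-> WAIT -2-> DONE -0-> REST -1-> RUN -0-> IDLE -2-> DONE -2-> PARK -1-> REST -0-> RUN -1-> HALT -1-> RUN -2-> REST -0-> RUN -0-> IDLE
End state IDLE is accepting.

Yes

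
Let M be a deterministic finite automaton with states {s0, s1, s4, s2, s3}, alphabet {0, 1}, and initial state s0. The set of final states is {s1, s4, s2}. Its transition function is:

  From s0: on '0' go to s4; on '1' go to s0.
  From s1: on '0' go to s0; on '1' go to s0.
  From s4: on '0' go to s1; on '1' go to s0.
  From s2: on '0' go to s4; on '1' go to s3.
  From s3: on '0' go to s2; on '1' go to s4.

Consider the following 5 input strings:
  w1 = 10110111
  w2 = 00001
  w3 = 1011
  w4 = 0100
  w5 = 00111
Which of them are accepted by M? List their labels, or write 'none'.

w4

w1: Trace: s0 -1-> s0 -0-> s4 -1-> s0 -1-> s0 -0-> s4 -1-> s0 -1-> s0 -1-> s0  → end s0, rejected
w2: Trace: s0 -0-> s4 -0-> s1 -0-> s0 -0-> s4 -1-> s0  → end s0, rejected
w3: Trace: s0 -1-> s0 -0-> s4 -1-> s0 -1-> s0  → end s0, rejected
w4: Trace: s0 -0-> s4 -1-> s0 -0-> s4 -0-> s1  → end s1, accepted
w5: Trace: s0 -0-> s4 -0-> s1 -1-> s0 -1-> s0 -1-> s0  → end s0, rejected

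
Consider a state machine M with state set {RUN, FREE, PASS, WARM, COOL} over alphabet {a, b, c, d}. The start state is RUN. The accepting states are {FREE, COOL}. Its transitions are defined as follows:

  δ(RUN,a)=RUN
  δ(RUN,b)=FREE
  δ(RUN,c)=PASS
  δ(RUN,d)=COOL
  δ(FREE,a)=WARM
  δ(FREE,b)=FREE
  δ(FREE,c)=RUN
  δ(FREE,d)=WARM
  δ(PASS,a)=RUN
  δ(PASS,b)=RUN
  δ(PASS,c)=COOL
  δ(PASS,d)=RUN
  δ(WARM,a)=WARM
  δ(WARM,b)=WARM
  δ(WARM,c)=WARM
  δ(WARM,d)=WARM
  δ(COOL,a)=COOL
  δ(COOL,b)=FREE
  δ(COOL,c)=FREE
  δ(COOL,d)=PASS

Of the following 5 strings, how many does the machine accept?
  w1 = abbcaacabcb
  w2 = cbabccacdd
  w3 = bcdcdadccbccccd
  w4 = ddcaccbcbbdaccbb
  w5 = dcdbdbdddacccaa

2

w1:
  start at RUN
  read 'a': RUN → RUN
  read 'b': RUN → FREE
  read 'b': FREE → FREE
  read 'c': FREE → RUN
  read 'a': RUN → RUN
  read 'a': RUN → RUN
  read 'c': RUN → PASS
  read 'a': PASS → RUN
  read 'b': RUN → FREE
  read 'c': FREE → RUN
  read 'b': RUN → FREE
  end FREE, accepted
w2:
  start at RUN
  read 'c': RUN → PASS
  read 'b': PASS → RUN
  read 'a': RUN → RUN
  read 'b': RUN → FREE
  read 'c': FREE → RUN
  read 'c': RUN → PASS
  read 'a': PASS → RUN
  read 'c': RUN → PASS
  read 'd': PASS → RUN
  read 'd': RUN → COOL
  end COOL, accepted
w3:
  start at RUN
  read 'b': RUN → FREE
  read 'c': FREE → RUN
  read 'd': RUN → COOL
  read 'c': COOL → FREE
  read 'd': FREE → WARM
  read 'a': WARM → WARM
  read 'd': WARM → WARM
  read 'c': WARM → WARM
  read 'c': WARM → WARM
  read 'b': WARM → WARM
  read 'c': WARM → WARM
  read 'c': WARM → WARM
  read 'c': WARM → WARM
  read 'c': WARM → WARM
  read 'd': WARM → WARM
  end WARM, rejected
w4:
  start at RUN
  read 'd': RUN → COOL
  read 'd': COOL → PASS
  read 'c': PASS → COOL
  read 'a': COOL → COOL
  read 'c': COOL → FREE
  read 'c': FREE → RUN
  read 'b': RUN → FREE
  read 'c': FREE → RUN
  read 'b': RUN → FREE
  read 'b': FREE → FREE
  read 'd': FREE → WARM
  read 'a': WARM → WARM
  read 'c': WARM → WARM
  read 'c': WARM → WARM
  read 'b': WARM → WARM
  read 'b': WARM → WARM
  end WARM, rejected
w5:
  start at RUN
  read 'd': RUN → COOL
  read 'c': COOL → FREE
  read 'd': FREE → WARM
  read 'b': WARM → WARM
  read 'd': WARM → WARM
  read 'b': WARM → WARM
  read 'd': WARM → WARM
  read 'd': WARM → WARM
  read 'd': WARM → WARM
  read 'a': WARM → WARM
  read 'c': WARM → WARM
  read 'c': WARM → WARM
  read 'c': WARM → WARM
  read 'a': WARM → WARM
  read 'a': WARM → WARM
  end WARM, rejected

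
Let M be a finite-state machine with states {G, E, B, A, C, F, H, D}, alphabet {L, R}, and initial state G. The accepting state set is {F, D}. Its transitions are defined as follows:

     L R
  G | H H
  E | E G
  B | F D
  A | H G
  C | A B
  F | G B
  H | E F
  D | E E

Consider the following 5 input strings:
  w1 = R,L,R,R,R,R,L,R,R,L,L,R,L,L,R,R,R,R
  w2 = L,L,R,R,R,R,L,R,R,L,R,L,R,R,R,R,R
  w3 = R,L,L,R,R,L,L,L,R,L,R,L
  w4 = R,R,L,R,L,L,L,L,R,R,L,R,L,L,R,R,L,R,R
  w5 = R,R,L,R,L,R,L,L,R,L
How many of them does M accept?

w1:
  start at G
  read 'R': G → H
  read 'L': H → E
  read 'R': E → G
  read 'R': G → H
  read 'R': H → F
  read 'R': F → B
  read 'L': B → F
  read 'R': F → B
  read 'R': B → D
  read 'L': D → E
  read 'L': E → E
  read 'R': E → G
  read 'L': G → H
  read 'L': H → E
  read 'R': E → G
  read 'R': G → H
  read 'R': H → F
  read 'R': F → B
  end B, rejected
w2:
  start at G
  read 'L': G → H
  read 'L': H → E
  read 'R': E → G
  read 'R': G → H
  read 'R': H → F
  read 'R': F → B
  read 'L': B → F
  read 'R': F → B
  read 'R': B → D
  read 'L': D → E
  read 'R': E → G
  read 'L': G → H
  read 'R': H → F
  read 'R': F → B
  read 'R': B → D
  read 'R': D → E
  read 'R': E → G
  end G, rejected
w3:
  start at G
  read 'R': G → H
  read 'L': H → E
  read 'L': E → E
  read 'R': E → G
  read 'R': G → H
  read 'L': H → E
  read 'L': E → E
  read 'L': E → E
  read 'R': E → G
  read 'L': G → H
  read 'R': H → F
  read 'L': F → G
  end G, rejected
w4:
  start at G
  read 'R': G → H
  read 'R': H → F
  read 'L': F → G
  read 'R': G → H
  read 'L': H → E
  read 'L': E → E
  read 'L': E → E
  read 'L': E → E
  read 'R': E → G
  read 'R': G → H
  read 'L': H → E
  read 'R': E → G
  read 'L': G → H
  read 'L': H → E
  read 'R': E → G
  read 'R': G → H
  read 'L': H → E
  read 'R': E → G
  read 'R': G → H
  end H, rejected
w5:
  start at G
  read 'R': G → H
  read 'R': H → F
  read 'L': F → G
  read 'R': G → H
  read 'L': H → E
  read 'R': E → G
  read 'L': G → H
  read 'L': H → E
  read 'R': E → G
  read 'L': G → H
  end H, rejected

0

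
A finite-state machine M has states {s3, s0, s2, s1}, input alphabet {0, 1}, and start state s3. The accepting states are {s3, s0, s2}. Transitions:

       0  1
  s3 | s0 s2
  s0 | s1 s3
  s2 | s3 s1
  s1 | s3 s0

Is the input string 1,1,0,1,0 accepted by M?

Trace: s3 -1-> s2 -1-> s1 -0-> s3 -1-> s2 -0-> s3
End state s3 is accepting.

Yes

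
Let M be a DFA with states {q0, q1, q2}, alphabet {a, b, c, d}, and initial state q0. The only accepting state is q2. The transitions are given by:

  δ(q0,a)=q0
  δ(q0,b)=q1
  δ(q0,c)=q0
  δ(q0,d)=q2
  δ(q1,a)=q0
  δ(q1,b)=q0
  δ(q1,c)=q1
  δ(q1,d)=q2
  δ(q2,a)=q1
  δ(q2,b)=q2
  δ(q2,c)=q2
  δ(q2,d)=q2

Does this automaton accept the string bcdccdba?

start at q0
read 'b': q0 → q1
read 'c': q1 → q1
read 'd': q1 → q2
read 'c': q2 → q2
read 'c': q2 → q2
read 'd': q2 → q2
read 'b': q2 → q2
read 'a': q2 → q1
End state q1 is not accepting.

No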